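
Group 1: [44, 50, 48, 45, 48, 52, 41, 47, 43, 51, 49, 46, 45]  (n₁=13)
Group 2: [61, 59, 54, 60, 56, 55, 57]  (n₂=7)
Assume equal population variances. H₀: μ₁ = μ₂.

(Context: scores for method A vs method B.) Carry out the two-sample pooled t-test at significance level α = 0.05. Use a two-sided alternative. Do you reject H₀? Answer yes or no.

reject H₀: yes

x̄₁=46.846, s₁=3.236, n₁=13
x̄₂=57.429, s₂=2.637, n₂=7
s_p² = [12·3.236² + 6·2.637²]/18 = 9.3004
SE = √(s_p²·(1/13+1/7)) = 1.4297
t = (46.846−57.429)/1.4297 = -7.4019
df = 18
p-value (two-sided) = 0.00000
At α=0.05: p < α → reject H₀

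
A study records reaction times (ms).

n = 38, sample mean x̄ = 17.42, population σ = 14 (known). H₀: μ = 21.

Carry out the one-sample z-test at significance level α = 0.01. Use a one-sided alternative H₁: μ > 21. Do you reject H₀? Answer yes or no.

SE = σ/√n = 14/√38 = 2.2711
z = (x̄−μ₀)/SE = (17.42−21)/2.2711 = -1.5763
p-value (one-sided, H₁ greater) = 0.94252
At α=0.01: p ≥ α → fail to reject H₀

reject H₀: no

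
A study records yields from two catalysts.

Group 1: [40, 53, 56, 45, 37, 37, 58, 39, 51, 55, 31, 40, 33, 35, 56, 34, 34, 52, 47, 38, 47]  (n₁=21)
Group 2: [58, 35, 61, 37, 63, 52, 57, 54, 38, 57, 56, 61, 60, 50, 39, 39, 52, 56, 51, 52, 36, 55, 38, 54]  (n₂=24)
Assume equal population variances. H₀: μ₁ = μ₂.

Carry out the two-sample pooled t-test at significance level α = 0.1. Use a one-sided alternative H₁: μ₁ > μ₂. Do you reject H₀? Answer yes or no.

x̄₁=43.714, s₁=8.883, n₁=21
x̄₂=50.458, s₂=9.160, n₂=24
s_p² = [20·8.883² + 23·9.160²]/43 = 81.5871
SE = √(s_p²·(1/21+1/24)) = 2.6990
t = (43.714−50.458)/2.6990 = -2.4987
df = 43
p-value (one-sided, H₁ greater) = 0.99182
At α=0.1: p ≥ α → fail to reject H₀

reject H₀: no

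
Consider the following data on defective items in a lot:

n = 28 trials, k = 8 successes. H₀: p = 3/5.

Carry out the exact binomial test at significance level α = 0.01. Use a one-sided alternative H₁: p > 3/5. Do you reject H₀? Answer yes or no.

reject H₀: no

Exact binomial: n=28, k=8, p₀=3/5=0.6000
P(X≥8) from Σ C(n,i)·p₀^i·(1−p₀)^(n−i)
p-value (one-sided, H₁ greater) = 0.99982
At α=0.01: p ≥ α → fail to reject H₀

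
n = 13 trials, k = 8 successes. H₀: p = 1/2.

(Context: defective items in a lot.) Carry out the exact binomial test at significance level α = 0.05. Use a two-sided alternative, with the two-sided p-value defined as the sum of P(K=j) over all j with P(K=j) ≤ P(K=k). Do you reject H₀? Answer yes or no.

Exact binomial: n=13, k=8, p₀=1/2=0.5000
P(X=j) = C(n,j)·p₀^j·(1−p₀)^(n−j); p = Σ P(X=j) over j with P(X=j) ≤ P(X=8)
p-value (two-sided) = 0.58105
At α=0.05: p ≥ α → fail to reject H₀

reject H₀: no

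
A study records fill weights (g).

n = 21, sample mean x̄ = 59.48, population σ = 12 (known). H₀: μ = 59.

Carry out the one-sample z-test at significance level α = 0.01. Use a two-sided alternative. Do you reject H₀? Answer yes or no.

SE = σ/√n = 12/√21 = 2.6186
z = (x̄−μ₀)/SE = (59.48−59)/2.6186 = 0.1833
p-value (two-sided) = 0.85456
At α=0.01: p ≥ α → fail to reject H₀

reject H₀: no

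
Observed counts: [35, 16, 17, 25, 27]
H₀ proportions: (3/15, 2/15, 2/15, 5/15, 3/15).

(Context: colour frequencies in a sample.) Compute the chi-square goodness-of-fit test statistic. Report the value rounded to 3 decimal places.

n = 120; E_i = n·p_i = [24.00, 16.00, 16.00, 40.00, 24.00]
χ² = (35−24.00)²/24.00 + (16−16.00)²/16.00 + (17−16.00)²/16.00 + (25−40.00)²/40.00 + (27−24.00)²/24.00 = 11.1042
df = 4

test statistic = 11.104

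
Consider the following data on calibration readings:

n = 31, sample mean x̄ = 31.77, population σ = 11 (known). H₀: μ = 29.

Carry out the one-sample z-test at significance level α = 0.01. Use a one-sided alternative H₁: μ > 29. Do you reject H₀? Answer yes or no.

reject H₀: no

SE = σ/√n = 11/√31 = 1.9757
z = (x̄−μ₀)/SE = (31.77−29)/1.9757 = 1.4021
p-value (one-sided, H₁ greater) = 0.08045
At α=0.01: p ≥ α → fail to reject H₀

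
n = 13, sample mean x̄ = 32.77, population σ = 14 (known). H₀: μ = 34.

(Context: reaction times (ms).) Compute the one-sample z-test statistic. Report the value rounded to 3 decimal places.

SE = σ/√n = 14/√13 = 3.8829
z = (x̄−μ₀)/SE = (32.77−34)/3.8829 = -0.3168

test statistic = -0.317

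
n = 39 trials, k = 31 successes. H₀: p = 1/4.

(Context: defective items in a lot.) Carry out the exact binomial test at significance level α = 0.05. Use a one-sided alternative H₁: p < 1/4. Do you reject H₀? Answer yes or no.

Exact binomial: n=39, k=31, p₀=1/4=0.2500
P(X≤31) from Σ C(n,i)·p₀^i·(1−p₀)^(n−i)
p-value (one-sided, H₁ less) = 1.00000
At α=0.05: p ≥ α → fail to reject H₀

reject H₀: no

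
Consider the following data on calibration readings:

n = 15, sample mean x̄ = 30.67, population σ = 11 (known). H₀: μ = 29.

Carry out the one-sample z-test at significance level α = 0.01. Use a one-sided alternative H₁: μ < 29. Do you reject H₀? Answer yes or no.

reject H₀: no

SE = σ/√n = 11/√15 = 2.8402
z = (x̄−μ₀)/SE = (30.67−29)/2.8402 = 0.5880
p-value (one-sided, H₁ less) = 0.72173
At α=0.01: p ≥ α → fail to reject H₀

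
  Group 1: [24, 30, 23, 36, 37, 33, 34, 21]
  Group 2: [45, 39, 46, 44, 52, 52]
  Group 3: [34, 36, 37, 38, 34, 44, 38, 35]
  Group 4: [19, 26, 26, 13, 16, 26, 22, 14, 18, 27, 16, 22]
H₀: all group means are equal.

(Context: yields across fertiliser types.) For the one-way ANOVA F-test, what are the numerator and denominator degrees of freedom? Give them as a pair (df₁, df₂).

k = 4 groups, N = 34 total
df = (k−1, N−k) = (4−1, 34−4) = (3, 30)

degrees of freedom = [3, 30]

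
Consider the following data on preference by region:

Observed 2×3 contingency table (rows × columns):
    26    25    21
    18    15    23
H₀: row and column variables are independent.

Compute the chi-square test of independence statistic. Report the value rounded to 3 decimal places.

test statistic = 2.078

Row totals [72, 56], col totals [44, 40, 44], n=128
χ² = (26−24.75)²/24.75 + (25−22.50)²/22.50 + (21−24.75)²/24.75 + (18−19.25)²/19.25 + (15−17.50)²/17.50 + (23−19.25)²/19.25 = 2.0779
df = 2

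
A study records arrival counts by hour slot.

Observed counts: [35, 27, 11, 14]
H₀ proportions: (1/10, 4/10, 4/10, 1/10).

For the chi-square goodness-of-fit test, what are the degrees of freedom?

degrees of freedom = 3

df = k − 1 = 4 − 1 = 3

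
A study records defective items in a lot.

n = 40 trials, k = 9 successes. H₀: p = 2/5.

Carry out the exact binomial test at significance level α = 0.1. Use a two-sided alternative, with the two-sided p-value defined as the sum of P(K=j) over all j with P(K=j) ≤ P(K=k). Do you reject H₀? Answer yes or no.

reject H₀: yes

Exact binomial: n=40, k=9, p₀=2/5=0.4000
P(X=j) = C(n,j)·p₀^j·(1−p₀)^(n−j); p = Σ P(X=j) over j with P(X=j) ≤ P(X=9)
p-value (two-sided) = 0.02391
At α=0.1: p < α → reject H₀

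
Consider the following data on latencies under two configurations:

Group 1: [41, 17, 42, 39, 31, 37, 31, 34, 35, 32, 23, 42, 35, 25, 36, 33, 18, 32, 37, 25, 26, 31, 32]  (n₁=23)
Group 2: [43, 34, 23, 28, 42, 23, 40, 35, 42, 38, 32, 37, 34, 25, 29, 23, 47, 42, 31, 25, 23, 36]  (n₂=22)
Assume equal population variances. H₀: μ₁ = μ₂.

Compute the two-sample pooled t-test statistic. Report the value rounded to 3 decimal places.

test statistic = -0.627

x̄₁=31.913, s₁=6.934, n₁=23
x̄₂=33.273, s₂=7.611, n₂=22
s_p² = [22·6.934² + 21·7.611²]/43 = 52.8881
SE = √(s_p²·(1/23+1/22)) = 2.1688
t = (31.913−33.273)/2.1688 = -0.6269
df = 43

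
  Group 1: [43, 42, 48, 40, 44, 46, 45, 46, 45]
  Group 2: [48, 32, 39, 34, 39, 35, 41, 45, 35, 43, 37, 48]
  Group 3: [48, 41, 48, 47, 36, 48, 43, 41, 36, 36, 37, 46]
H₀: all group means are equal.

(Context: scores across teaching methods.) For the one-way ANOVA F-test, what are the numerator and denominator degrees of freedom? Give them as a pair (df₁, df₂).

k = 3 groups, N = 33 total
df = (k−1, N−k) = (3−1, 33−3) = (2, 30)

degrees of freedom = [2, 30]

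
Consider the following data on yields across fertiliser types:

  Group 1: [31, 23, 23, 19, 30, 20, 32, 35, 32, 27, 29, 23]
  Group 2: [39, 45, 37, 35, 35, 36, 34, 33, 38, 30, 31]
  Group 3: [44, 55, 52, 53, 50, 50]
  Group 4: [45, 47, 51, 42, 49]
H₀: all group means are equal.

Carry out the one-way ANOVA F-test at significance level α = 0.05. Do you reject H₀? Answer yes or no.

Group means [27.00, 35.73, 50.67, 46.80], grand mean 36.912
SSB = Σnᵢ(x̄ᵢ−x̄)² = 2818.420; SSW = ΣΣ(x−x̄ᵢ)² = 594.315
MSB = 2818.420/3 = 939.4734; MSW = 594.315/30 = 19.8105
F = MSB/MSW = 47.4230
df = (3, 30)
p-value (upper-tail) = 0.00000
At α=0.05: p < α → reject H₀

reject H₀: yes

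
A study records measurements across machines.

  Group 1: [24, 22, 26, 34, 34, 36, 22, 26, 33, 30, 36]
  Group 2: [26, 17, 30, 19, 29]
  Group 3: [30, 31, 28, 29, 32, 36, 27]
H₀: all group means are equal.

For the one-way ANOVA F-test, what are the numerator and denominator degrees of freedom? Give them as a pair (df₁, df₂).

k = 3 groups, N = 23 total
df = (k−1, N−k) = (3−1, 23−3) = (2, 20)

degrees of freedom = [2, 20]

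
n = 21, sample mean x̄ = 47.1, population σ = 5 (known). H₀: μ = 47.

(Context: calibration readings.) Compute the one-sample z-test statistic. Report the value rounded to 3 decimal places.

SE = σ/√n = 5/√21 = 1.0911
z = (x̄−μ₀)/SE = (47.1−47)/1.0911 = 0.0917

test statistic = 0.092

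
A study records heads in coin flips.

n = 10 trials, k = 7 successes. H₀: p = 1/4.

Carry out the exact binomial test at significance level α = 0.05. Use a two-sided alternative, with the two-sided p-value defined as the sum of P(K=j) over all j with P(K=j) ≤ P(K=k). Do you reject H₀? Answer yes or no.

reject H₀: yes

Exact binomial: n=10, k=7, p₀=1/4=0.2500
P(X=j) = C(n,j)·p₀^j·(1−p₀)^(n−j); p = Σ P(X=j) over j with P(X=j) ≤ P(X=7)
p-value (two-sided) = 0.00351
At α=0.05: p < α → reject H₀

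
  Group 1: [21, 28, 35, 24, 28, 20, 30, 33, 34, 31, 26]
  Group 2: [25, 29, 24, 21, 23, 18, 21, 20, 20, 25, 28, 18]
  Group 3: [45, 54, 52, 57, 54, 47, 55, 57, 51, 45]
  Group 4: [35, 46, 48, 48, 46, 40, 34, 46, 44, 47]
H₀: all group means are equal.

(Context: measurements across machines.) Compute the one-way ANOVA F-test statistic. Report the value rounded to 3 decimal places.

Group means [28.18, 22.67, 51.70, 43.40], grand mean 35.651
SSB = Σnᵢ(x̄ᵢ−x̄)² = 5812.964; SSW = ΣΣ(x−x̄ᵢ)² = 836.803
MSB = 5812.964/3 = 1937.6548; MSW = 836.803/39 = 21.4565
F = MSB/MSW = 90.3062
df = (3, 39)

test statistic = 90.306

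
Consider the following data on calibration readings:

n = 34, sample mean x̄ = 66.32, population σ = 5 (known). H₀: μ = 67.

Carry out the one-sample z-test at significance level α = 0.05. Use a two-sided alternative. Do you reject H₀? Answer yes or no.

reject H₀: no

SE = σ/√n = 5/√34 = 0.8575
z = (x̄−μ₀)/SE = (66.32−67)/0.8575 = -0.7930
p-value (two-sided) = 0.42777
At α=0.05: p ≥ α → fail to reject H₀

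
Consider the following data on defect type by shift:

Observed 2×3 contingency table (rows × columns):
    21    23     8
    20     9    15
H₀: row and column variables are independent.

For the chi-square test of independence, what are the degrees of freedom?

degrees of freedom = 2

df = (r−1)(c−1) = (2−1)·(3−1) = 2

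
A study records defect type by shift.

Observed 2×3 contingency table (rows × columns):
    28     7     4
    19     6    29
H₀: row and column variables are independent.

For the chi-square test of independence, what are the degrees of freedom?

df = (r−1)(c−1) = (2−1)·(3−1) = 2

degrees of freedom = 2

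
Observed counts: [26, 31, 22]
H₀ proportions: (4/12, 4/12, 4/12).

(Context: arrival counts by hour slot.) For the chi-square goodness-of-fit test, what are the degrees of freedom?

degrees of freedom = 2

df = k − 1 = 3 − 1 = 2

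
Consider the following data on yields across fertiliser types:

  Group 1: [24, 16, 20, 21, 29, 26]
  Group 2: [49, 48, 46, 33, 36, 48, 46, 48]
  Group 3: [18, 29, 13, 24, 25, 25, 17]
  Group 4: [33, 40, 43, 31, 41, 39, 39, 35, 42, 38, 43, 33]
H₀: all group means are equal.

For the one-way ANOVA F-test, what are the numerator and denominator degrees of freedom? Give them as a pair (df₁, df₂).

k = 4 groups, N = 33 total
df = (k−1, N−k) = (4−1, 33−4) = (3, 29)

degrees of freedom = [3, 29]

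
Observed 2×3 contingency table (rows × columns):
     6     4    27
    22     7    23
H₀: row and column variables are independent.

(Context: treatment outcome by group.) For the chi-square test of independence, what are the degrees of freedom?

df = (r−1)(c−1) = (2−1)·(3−1) = 2

degrees of freedom = 2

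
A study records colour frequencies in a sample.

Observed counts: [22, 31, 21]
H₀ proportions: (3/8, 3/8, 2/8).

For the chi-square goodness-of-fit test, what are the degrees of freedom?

degrees of freedom = 2

df = k − 1 = 3 − 1 = 2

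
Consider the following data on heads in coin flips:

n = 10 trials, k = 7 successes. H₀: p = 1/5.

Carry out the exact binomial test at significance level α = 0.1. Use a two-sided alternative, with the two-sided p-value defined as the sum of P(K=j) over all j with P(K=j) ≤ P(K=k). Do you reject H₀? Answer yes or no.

reject H₀: yes

Exact binomial: n=10, k=7, p₀=1/5=0.2000
P(X=j) = C(n,j)·p₀^j·(1−p₀)^(n−j); p = Σ P(X=j) over j with P(X=j) ≤ P(X=7)
p-value (two-sided) = 0.00086
At α=0.1: p < α → reject H₀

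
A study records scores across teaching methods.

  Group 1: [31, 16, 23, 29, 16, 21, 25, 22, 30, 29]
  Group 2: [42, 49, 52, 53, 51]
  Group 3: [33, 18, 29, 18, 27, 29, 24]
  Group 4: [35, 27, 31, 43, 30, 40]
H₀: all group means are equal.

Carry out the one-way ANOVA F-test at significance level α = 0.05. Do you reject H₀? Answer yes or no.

Group means [24.20, 49.40, 25.43, 34.33], grand mean 31.179
SSB = Σnᵢ(x̄ᵢ−x̄)² = 2438.260; SSW = ΣΣ(x−x̄ᵢ)² = 743.848
MSB = 2438.260/3 = 812.7532; MSW = 743.848/24 = 30.9937
F = MSB/MSW = 26.2232
df = (3, 24)
p-value (upper-tail) = 0.00000
At α=0.05: p < α → reject H₀

reject H₀: yes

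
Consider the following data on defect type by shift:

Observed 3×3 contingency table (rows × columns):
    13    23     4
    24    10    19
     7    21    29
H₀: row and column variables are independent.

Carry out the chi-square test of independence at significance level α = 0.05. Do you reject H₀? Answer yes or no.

reject H₀: yes

Row totals [40, 53, 57], col totals [44, 54, 52], n=150
χ² = (13−11.73)²/11.73 + (23−14.40)²/14.40 + (4−13.87)²/13.87 + (24−15.55)²/15.55 + (10−19.08)²/19.08 + (19−18.37)²/18.37 + (7−16.72)²/16.72 + (21−20.52)²/20.52 + (29−19.76)²/19.76 = 31.2148
df = 4
p-value (upper-tail) = 0.00000
At α=0.05: p < α → reject H₀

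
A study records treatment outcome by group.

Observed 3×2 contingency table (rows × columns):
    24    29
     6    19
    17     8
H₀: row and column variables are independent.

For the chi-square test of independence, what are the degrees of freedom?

degrees of freedom = 2

df = (r−1)(c−1) = (3−1)·(2−1) = 2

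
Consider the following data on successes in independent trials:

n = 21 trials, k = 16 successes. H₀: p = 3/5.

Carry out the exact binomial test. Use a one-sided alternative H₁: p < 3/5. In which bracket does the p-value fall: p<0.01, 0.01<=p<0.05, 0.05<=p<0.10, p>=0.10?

Exact binomial: n=21, k=16, p₀=3/5=0.6000
P(X≤16) from Σ C(n,i)·p₀^i·(1−p₀)^(n−i)
p-value (one-sided, H₁ less) = 0.96304
→ bracket: p>=0.10

p-value bracket: p>=0.10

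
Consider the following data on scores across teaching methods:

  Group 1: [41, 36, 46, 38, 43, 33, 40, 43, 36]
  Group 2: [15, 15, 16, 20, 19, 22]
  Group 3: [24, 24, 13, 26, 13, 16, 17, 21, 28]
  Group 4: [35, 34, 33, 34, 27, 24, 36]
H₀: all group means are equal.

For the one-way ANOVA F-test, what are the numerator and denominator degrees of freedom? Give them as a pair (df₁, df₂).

k = 4 groups, N = 31 total
df = (k−1, N−k) = (4−1, 31−4) = (3, 27)

degrees of freedom = [3, 27]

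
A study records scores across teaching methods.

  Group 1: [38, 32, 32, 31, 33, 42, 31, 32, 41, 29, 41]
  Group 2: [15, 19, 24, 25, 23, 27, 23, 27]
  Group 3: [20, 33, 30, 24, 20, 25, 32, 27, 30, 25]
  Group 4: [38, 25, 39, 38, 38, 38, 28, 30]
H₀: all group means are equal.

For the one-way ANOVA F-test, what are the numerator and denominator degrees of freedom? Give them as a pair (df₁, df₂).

k = 4 groups, N = 37 total
df = (k−1, N−k) = (4−1, 37−4) = (3, 33)

degrees of freedom = [3, 33]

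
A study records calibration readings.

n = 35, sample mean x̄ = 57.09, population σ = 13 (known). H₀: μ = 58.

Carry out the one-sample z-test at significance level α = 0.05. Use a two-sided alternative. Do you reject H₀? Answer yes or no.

SE = σ/√n = 13/√35 = 2.1974
z = (x̄−μ₀)/SE = (57.09−58)/2.1974 = -0.4141
p-value (two-sided) = 0.67878
At α=0.05: p ≥ α → fail to reject H₀

reject H₀: no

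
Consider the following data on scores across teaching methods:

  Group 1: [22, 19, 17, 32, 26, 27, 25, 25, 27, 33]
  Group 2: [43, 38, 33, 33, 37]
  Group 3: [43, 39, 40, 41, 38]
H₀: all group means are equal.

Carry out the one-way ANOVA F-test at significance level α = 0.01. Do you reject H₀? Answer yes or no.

Group means [25.30, 36.80, 40.20], grand mean 31.900
SSB = Σnᵢ(x̄ᵢ−x̄)² = 900.100; SSW = ΣΣ(x−x̄ᵢ)² = 313.700
MSB = 900.100/2 = 450.0500; MSW = 313.700/17 = 18.4529
F = MSB/MSW = 24.3891
df = (2, 17)
p-value (upper-tail) = 0.00001
At α=0.01: p < α → reject H₀

reject H₀: yes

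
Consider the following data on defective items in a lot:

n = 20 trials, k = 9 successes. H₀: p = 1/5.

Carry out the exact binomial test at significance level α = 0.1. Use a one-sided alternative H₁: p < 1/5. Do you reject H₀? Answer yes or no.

Exact binomial: n=20, k=9, p₀=1/5=0.2000
P(X≤9) from Σ C(n,i)·p₀^i·(1−p₀)^(n−i)
p-value (one-sided, H₁ less) = 0.99741
At α=0.1: p ≥ α → fail to reject H₀

reject H₀: no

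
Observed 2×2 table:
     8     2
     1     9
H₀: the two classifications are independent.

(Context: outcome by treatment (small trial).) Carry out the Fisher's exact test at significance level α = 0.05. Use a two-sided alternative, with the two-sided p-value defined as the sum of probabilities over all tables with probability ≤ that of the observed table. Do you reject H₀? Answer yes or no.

reject H₀: yes

Margins: r₁=10, r₂=10, c₁=9, c₂=11, n=20
p_obs = C(10,8)·C(10,1)/C(20,9); sum pmf over tables with pmf ≤ p_obs
p-value (two-sided) = 0.00548
At α=0.05: p < α → reject H₀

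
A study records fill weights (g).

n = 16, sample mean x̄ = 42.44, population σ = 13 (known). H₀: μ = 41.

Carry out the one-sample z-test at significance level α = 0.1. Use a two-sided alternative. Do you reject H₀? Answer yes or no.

reject H₀: no

SE = σ/√n = 13/√16 = 3.2500
z = (x̄−μ₀)/SE = (42.44−41)/3.2500 = 0.4431
p-value (two-sided) = 0.65771
At α=0.1: p ≥ α → fail to reject H₀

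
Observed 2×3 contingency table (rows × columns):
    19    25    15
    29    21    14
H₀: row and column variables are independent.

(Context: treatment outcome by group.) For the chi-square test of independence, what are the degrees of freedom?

degrees of freedom = 2

df = (r−1)(c−1) = (2−1)·(3−1) = 2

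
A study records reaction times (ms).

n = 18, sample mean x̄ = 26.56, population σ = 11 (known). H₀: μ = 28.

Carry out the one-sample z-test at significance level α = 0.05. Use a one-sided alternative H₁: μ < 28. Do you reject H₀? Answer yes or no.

reject H₀: no

SE = σ/√n = 11/√18 = 2.5927
z = (x̄−μ₀)/SE = (26.56−28)/2.5927 = -0.5554
p-value (one-sided, H₁ less) = 0.28931
At α=0.05: p ≥ α → fail to reject H₀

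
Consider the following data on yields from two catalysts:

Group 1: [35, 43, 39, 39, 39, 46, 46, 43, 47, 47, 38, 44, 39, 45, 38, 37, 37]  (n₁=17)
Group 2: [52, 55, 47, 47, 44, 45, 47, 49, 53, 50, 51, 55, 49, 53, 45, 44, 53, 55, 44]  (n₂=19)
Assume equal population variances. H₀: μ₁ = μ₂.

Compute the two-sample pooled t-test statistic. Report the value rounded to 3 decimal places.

test statistic = -6.058

x̄₁=41.294, s₁=3.996, n₁=17
x̄₂=49.368, s₂=3.989, n₂=19
s_p² = [16·3.996² + 18·3.989²]/34 = 15.9397
SE = √(s_p²·(1/17+1/19)) = 1.3329
t = (41.294−49.368)/1.3329 = -6.0578
df = 34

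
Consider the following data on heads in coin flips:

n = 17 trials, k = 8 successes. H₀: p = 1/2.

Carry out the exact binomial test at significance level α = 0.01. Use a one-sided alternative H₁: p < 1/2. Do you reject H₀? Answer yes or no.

reject H₀: no

Exact binomial: n=17, k=8, p₀=1/2=0.5000
P(X≤8) from Σ C(n,i)·p₀^i·(1−p₀)^(n−i)
p-value (one-sided, H₁ less) = 0.50000
At α=0.01: p ≥ α → fail to reject H₀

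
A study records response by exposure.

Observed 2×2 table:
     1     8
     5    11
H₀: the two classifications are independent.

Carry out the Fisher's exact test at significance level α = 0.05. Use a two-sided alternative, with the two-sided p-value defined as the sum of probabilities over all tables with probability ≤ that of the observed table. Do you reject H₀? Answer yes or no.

reject H₀: no

Margins: r₁=9, r₂=16, c₁=6, c₂=19, n=25
p_obs = C(9,1)·C(16,5)/C(25,6); sum pmf over tables with pmf ≤ p_obs
p-value (two-sided) = 0.36443
At α=0.05: p ≥ α → fail to reject H₀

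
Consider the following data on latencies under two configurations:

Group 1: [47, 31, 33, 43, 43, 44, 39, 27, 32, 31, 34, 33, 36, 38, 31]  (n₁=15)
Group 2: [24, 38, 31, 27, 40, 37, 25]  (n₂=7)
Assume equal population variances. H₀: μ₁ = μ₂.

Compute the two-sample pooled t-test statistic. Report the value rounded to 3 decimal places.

x̄₁=36.133, s₁=5.914, n₁=15
x̄₂=31.714, s₂=6.626, n₂=7
s_p² = [14·5.914² + 6·6.626²]/20 = 37.6581
SE = √(s_p²·(1/15+1/7)) = 2.8090
t = (36.133−31.714)/2.8090 = 1.5732
df = 20

test statistic = 1.573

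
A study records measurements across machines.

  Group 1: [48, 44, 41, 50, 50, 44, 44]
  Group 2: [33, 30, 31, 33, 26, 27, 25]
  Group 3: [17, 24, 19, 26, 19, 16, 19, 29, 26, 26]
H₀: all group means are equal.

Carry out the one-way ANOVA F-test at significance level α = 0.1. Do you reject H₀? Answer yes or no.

Group means [45.86, 29.29, 22.10], grand mean 31.125
SSB = Σnᵢ(x̄ᵢ−x̄)² = 2357.439; SSW = ΣΣ(x−x̄ᵢ)² = 327.186
MSB = 2357.439/2 = 1178.7196; MSW = 327.186/21 = 15.5803
F = MSB/MSW = 75.6546
df = (2, 21)
p-value (upper-tail) = 0.00000
At α=0.1: p < α → reject H₀

reject H₀: yes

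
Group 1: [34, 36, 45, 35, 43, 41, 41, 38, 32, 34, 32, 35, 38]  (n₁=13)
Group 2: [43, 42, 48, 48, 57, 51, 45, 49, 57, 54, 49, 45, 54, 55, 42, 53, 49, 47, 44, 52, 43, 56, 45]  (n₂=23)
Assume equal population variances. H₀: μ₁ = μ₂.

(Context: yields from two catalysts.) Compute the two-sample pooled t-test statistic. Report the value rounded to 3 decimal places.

test statistic = -7.242

x̄₁=37.231, s₁=4.186, n₁=13
x̄₂=49.043, s₂=4.959, n₂=23
s_p² = [12·4.186² + 22·4.959²]/34 = 22.0960
SE = √(s_p²·(1/13+1/23)) = 1.6311
t = (37.231−49.043)/1.6311 = -7.2423
df = 34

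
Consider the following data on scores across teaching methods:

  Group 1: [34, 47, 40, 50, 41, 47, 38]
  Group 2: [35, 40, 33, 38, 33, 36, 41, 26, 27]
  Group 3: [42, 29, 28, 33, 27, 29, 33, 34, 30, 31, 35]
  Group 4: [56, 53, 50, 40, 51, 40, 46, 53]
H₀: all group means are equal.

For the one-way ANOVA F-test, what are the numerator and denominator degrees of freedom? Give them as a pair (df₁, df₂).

degrees of freedom = [3, 31]

k = 4 groups, N = 35 total
df = (k−1, N−k) = (4−1, 35−4) = (3, 31)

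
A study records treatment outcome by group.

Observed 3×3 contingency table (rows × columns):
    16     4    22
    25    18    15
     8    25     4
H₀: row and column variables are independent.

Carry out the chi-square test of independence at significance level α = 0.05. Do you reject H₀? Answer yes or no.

Row totals [42, 58, 37], col totals [49, 47, 41], n=137
χ² = (16−15.02)²/15.02 + (4−14.41)²/14.41 + (22−12.57)²/12.57 + (25−20.74)²/20.74 + (18−19.90)²/19.90 + (15−17.36)²/17.36 + (8−13.23)²/13.23 + (25−12.69)²/12.69 + (4−11.07)²/11.07 = 34.5520
df = 4
p-value (upper-tail) = 0.00000
At α=0.05: p < α → reject H₀

reject H₀: yes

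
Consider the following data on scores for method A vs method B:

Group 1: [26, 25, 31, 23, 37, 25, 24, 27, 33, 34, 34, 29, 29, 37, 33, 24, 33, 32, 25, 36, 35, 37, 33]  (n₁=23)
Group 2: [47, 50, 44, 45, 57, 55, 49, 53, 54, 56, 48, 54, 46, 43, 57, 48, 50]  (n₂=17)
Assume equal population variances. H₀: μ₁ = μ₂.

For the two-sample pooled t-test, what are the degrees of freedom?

degrees of freedom = 38

df = n₁ + n₂ − 2 = 23 + 17 − 2 = 38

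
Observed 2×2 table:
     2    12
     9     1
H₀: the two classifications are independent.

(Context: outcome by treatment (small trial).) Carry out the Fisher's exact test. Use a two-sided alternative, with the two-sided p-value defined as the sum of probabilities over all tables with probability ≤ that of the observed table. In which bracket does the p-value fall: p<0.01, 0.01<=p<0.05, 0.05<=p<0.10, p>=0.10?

p-value bracket: p<0.01

Margins: r₁=14, r₂=10, c₁=11, c₂=13, n=24
p_obs = C(14,2)·C(10,9)/C(24,11); sum pmf over tables with pmf ≤ p_obs
p-value (two-sided) = 0.00052
→ bracket: p<0.01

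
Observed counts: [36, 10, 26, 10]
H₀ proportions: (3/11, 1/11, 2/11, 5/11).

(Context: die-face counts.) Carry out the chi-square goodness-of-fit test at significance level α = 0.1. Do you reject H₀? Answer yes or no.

n = 82; E_i = n·p_i = [22.36, 7.45, 14.91, 37.27]
χ² = (36−22.36)²/22.36 + (10−7.45)²/7.45 + (26−14.91)²/14.91 + (10−37.27)²/37.27 = 37.3902
df = 3
p-value (upper-tail) = 0.00000
At α=0.1: p < α → reject H₀

reject H₀: yes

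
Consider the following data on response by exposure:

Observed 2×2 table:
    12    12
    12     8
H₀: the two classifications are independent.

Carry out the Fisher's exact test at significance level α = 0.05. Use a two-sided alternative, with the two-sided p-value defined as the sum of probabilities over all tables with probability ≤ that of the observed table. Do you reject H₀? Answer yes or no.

Margins: r₁=24, r₂=20, c₁=24, c₂=20, n=44
p_obs = C(24,12)·C(20,12)/C(44,24); sum pmf over tables with pmf ≤ p_obs
p-value (two-sided) = 0.55617
At α=0.05: p ≥ α → fail to reject H₀

reject H₀: no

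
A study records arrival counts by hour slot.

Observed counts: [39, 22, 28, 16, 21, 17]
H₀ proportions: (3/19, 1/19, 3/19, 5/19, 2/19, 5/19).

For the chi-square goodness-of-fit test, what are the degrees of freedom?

df = k − 1 = 6 − 1 = 5

degrees of freedom = 5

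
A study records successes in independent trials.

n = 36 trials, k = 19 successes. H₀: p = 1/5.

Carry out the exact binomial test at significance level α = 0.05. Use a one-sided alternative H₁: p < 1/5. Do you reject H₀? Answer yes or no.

Exact binomial: n=36, k=19, p₀=1/5=0.2000
P(X≤19) from Σ C(n,i)·p₀^i·(1−p₀)^(n−i)
p-value (one-sided, H₁ less) = 1.00000
At α=0.05: p ≥ α → fail to reject H₀

reject H₀: no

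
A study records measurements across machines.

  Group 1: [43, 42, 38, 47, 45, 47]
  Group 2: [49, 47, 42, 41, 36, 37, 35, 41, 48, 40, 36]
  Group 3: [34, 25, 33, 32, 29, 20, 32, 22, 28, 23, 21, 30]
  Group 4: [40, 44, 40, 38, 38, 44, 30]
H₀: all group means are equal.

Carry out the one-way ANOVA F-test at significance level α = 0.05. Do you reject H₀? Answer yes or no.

Group means [43.67, 41.09, 27.42, 39.14], grand mean 36.583
SSB = Σnᵢ(x̄ᵢ−x̄)² = 1578.734; SSW = ΣΣ(x−x̄ᵢ)² = 724.016
MSB = 1578.734/3 = 526.2446; MSW = 724.016/32 = 22.6255
F = MSB/MSW = 23.2589
df = (3, 32)
p-value (upper-tail) = 0.00000
At α=0.05: p < α → reject H₀

reject H₀: yes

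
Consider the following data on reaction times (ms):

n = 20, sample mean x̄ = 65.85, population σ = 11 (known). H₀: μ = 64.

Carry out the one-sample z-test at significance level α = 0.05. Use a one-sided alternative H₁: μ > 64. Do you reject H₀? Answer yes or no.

SE = σ/√n = 11/√20 = 2.4597
z = (x̄−μ₀)/SE = (65.85−64)/2.4597 = 0.7521
p-value (one-sided, H₁ greater) = 0.22599
At α=0.05: p ≥ α → fail to reject H₀

reject H₀: no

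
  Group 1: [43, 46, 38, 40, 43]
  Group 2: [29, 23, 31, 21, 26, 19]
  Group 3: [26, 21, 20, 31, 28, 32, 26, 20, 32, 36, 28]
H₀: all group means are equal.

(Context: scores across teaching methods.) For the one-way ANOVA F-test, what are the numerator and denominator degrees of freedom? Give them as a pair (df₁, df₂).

k = 3 groups, N = 22 total
df = (k−1, N−k) = (3−1, 22−3) = (2, 19)

degrees of freedom = [2, 19]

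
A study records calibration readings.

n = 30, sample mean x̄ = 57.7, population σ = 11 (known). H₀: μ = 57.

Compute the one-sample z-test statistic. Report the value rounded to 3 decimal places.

test statistic = 0.349

SE = σ/√n = 11/√30 = 2.0083
z = (x̄−μ₀)/SE = (57.7−57)/2.0083 = 0.3486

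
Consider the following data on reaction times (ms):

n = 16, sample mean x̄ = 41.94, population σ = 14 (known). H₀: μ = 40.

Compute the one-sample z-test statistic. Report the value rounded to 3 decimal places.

test statistic = 0.554

SE = σ/√n = 14/√16 = 3.5000
z = (x̄−μ₀)/SE = (41.94−40)/3.5000 = 0.5543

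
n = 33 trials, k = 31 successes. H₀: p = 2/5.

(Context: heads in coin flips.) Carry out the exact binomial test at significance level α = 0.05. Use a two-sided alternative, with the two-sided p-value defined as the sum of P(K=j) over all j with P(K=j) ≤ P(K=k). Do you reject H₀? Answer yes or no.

reject H₀: yes

Exact binomial: n=33, k=31, p₀=2/5=0.4000
P(X=j) = C(n,j)·p₀^j·(1−p₀)^(n−j); p = Σ P(X=j) over j with P(X=j) ≤ P(X=31)
p-value (two-sided) = 0.00000
At α=0.05: p < α → reject H₀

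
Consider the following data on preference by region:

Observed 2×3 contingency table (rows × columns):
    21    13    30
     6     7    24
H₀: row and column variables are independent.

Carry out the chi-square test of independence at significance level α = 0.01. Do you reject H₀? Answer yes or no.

Row totals [64, 37], col totals [27, 20, 54], n=101
χ² = (21−17.11)²/17.11 + (13−12.67)²/12.67 + (30−34.22)²/34.22 + (6−9.89)²/9.89 + (7−7.33)²/7.33 + (24−19.78)²/19.78 = 3.8579
df = 2
p-value (upper-tail) = 0.14530
At α=0.01: p ≥ α → fail to reject H₀

reject H₀: no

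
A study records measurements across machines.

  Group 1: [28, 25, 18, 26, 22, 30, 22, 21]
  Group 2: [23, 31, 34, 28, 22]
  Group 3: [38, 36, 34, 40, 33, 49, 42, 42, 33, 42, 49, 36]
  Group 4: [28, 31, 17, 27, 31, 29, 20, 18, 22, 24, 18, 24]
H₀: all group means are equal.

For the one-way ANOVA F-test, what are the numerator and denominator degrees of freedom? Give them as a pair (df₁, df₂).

k = 4 groups, N = 37 total
df = (k−1, N−k) = (4−1, 37−4) = (3, 33)

degrees of freedom = [3, 33]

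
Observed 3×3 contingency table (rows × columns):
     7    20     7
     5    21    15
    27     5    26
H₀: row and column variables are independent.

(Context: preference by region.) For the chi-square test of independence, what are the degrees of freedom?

df = (r−1)(c−1) = (3−1)·(3−1) = 4

degrees of freedom = 4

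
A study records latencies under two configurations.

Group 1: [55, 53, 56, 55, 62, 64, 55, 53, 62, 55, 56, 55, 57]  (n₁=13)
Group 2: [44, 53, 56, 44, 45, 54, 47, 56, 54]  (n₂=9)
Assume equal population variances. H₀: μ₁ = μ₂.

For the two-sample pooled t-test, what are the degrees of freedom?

df = n₁ + n₂ − 2 = 13 + 9 − 2 = 20

degrees of freedom = 20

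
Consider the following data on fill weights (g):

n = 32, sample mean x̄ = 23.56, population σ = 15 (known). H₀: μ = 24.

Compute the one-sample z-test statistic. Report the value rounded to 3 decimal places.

test statistic = -0.166

SE = σ/√n = 15/√32 = 2.6517
z = (x̄−μ₀)/SE = (23.56−24)/2.6517 = -0.1659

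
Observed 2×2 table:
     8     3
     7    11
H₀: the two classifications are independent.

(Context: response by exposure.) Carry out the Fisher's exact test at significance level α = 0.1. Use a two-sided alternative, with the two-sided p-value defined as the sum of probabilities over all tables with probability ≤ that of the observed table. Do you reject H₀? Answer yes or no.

reject H₀: no

Margins: r₁=11, r₂=18, c₁=15, c₂=14, n=29
p_obs = C(11,8)·C(18,7)/C(29,15); sum pmf over tables with pmf ≤ p_obs
p-value (two-sided) = 0.12814
At α=0.1: p ≥ α → fail to reject H₀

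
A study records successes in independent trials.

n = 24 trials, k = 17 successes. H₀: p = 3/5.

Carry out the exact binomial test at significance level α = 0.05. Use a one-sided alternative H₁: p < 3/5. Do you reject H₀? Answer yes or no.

Exact binomial: n=24, k=17, p₀=3/5=0.6000
P(X≤17) from Σ C(n,i)·p₀^i·(1−p₀)^(n−i)
p-value (one-sided, H₁ less) = 0.90404
At α=0.05: p ≥ α → fail to reject H₀

reject H₀: no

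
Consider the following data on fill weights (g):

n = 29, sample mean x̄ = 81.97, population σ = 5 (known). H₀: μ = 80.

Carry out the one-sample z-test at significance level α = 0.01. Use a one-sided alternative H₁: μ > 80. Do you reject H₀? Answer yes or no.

reject H₀: no

SE = σ/√n = 5/√29 = 0.9285
z = (x̄−μ₀)/SE = (81.97−80)/0.9285 = 2.1218
p-value (one-sided, H₁ greater) = 0.01693
At α=0.01: p ≥ α → fail to reject H₀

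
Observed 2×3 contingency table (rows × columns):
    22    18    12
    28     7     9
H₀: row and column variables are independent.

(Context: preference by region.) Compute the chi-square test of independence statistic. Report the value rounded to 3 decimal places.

test statistic = 5.359

Row totals [52, 44], col totals [50, 25, 21], n=96
χ² = (22−27.08)²/27.08 + (18−13.54)²/13.54 + (12−11.38)²/11.38 + (28−22.92)²/22.92 + (7−11.46)²/11.46 + (9−9.62)²/9.62 = 5.3591
df = 2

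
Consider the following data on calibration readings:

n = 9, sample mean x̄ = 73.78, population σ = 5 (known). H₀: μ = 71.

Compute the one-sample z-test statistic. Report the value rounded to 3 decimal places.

SE = σ/√n = 5/√9 = 1.6667
z = (x̄−μ₀)/SE = (73.78−71)/1.6667 = 1.6680

test statistic = 1.668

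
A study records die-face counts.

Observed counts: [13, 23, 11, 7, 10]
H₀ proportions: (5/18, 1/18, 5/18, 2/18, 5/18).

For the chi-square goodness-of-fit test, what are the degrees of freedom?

degrees of freedom = 4

df = k − 1 = 5 − 1 = 4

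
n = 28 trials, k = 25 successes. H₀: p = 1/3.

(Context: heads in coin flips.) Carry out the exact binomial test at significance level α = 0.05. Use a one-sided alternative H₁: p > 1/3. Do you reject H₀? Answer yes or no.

reject H₀: yes

Exact binomial: n=28, k=25, p₀=1/3=0.3333
P(X≥25) from Σ C(n,i)·p₀^i·(1−p₀)^(n−i)
p-value (one-sided, H₁ greater) = 0.00000
At α=0.05: p < α → reject H₀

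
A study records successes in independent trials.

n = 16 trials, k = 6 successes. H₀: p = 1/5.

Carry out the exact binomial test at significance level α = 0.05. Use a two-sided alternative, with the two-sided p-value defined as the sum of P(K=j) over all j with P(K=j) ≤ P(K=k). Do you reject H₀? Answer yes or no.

Exact binomial: n=16, k=6, p₀=1/5=0.2000
P(X=j) = C(n,j)·p₀^j·(1−p₀)^(n−j); p = Σ P(X=j) over j with P(X=j) ≤ P(X=6)
p-value (two-sided) = 0.10984
At α=0.05: p ≥ α → fail to reject H₀

reject H₀: no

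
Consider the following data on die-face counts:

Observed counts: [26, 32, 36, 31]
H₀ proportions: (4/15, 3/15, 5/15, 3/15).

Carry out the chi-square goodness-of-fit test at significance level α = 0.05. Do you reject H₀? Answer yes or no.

reject H₀: no

n = 125; E_i = n·p_i = [33.33, 25.00, 41.67, 25.00]
χ² = (26−33.33)²/33.33 + (32−25.00)²/25.00 + (36−41.67)²/41.67 + (31−25.00)²/25.00 = 5.7840
df = 3
p-value (upper-tail) = 0.12261
At α=0.05: p ≥ α → fail to reject H₀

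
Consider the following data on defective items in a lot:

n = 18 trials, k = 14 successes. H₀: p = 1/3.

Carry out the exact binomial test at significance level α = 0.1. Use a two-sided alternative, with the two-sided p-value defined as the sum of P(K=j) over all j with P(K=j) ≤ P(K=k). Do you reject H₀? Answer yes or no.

reject H₀: yes

Exact binomial: n=18, k=14, p₀=1/3=0.3333
P(X=j) = C(n,j)·p₀^j·(1−p₀)^(n−j); p = Σ P(X=j) over j with P(X=j) ≤ P(X=14)
p-value (two-sided) = 0.00014
At α=0.1: p < α → reject H₀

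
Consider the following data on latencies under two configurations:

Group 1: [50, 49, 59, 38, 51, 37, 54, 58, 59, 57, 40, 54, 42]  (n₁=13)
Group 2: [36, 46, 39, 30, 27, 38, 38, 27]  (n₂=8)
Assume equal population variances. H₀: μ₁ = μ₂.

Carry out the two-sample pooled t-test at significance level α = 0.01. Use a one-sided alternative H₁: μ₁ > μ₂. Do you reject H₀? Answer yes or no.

reject H₀: yes

x̄₁=49.846, s₁=8.092, n₁=13
x̄₂=35.125, s₂=6.643, n₂=8
s_p² = [12·8.092² + 7·6.643²]/19 = 57.6088
SE = √(s_p²·(1/13+1/8)) = 3.4107
t = (49.846−35.125)/3.4107 = 4.3162
df = 19
p-value (one-sided, H₁ greater) = 0.00019
At α=0.01: p < α → reject H₀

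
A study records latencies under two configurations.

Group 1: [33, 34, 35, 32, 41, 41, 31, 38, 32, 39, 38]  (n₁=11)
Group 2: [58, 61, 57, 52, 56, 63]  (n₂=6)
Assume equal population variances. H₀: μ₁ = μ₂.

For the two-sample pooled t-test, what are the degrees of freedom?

degrees of freedom = 15

df = n₁ + n₂ − 2 = 11 + 6 − 2 = 15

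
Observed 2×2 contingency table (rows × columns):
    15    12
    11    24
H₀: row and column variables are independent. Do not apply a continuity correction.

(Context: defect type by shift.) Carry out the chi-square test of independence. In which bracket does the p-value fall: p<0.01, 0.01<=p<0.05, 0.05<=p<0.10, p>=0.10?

Row totals [27, 35], col totals [26, 36], n=62
χ² = (15−11.32)²/11.32 + (12−15.68)²/15.68 + (11−14.68)²/14.68 + (24−20.32)²/20.32 = 3.6438
df = 1
p-value (upper-tail) = 0.05628
→ bracket: 0.05<=p<0.10

p-value bracket: 0.05<=p<0.10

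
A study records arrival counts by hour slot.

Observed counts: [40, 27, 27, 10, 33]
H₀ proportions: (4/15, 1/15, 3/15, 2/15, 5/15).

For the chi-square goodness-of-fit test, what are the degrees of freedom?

degrees of freedom = 4

df = k − 1 = 5 − 1 = 4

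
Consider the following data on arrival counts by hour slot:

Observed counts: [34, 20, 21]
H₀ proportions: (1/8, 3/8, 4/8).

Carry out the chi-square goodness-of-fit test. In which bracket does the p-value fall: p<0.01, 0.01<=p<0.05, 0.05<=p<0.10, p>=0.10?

p-value bracket: p<0.01

n = 75; E_i = n·p_i = [9.38, 28.12, 37.50]
χ² = (34−9.38)²/9.38 + (20−28.12)²/28.12 + (21−37.50)²/37.50 = 74.2889
df = 2
p-value (upper-tail) = 0.00000
→ bracket: p<0.01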